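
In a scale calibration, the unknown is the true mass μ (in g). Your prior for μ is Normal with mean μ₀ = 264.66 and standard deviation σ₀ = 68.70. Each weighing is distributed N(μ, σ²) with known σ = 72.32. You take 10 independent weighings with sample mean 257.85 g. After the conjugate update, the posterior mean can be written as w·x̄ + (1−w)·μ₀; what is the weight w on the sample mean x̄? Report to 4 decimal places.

For Normal data with known variance σ², a Normal(μ₀, σ₀²) prior on μ is conjugate. Posterior precision = 1/σ₀² + n/σ²; posterior mean is the precision-weighted average of μ₀ and x̄.
σ₀² = 68.70² = 4719.69, σ² = 72.32² = 5230.1824. Prior precision 1/σ₀² = 1/4719.69; data precision n/σ² = 10/5230.1824.
w = (n/σ²)/(1/σ₀² + n/σ²) = n·σ₀²/(σ² + n·σ₀²) = 10·4719.69/(5230.1824 + 10·4719.69) = 47196.9/52427.0824 = 0.9002.

0.9002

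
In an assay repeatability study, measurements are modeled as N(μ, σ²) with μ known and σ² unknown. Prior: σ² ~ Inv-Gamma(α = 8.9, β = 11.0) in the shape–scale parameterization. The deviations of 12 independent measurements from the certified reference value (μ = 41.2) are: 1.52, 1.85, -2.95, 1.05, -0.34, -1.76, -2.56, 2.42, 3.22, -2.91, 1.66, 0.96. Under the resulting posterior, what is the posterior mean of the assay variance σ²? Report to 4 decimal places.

2.7221

With known mean μ and an Inverse-Gamma(α, β) prior on σ², the Normal likelihood is conjugate: posterior is Inv-Gamma(α + n/2, β + Σ(xᵢ−μ)²/2).
Σ(xᵢ−μ)² = (1.52)² + (1.85)² + (-2.95)² + (1.05)² + (-0.34)² + (-1.76)² + (-2.56)² + (2.42)² + (3.22)² + (-2.91)² + (1.66)² + (0.96)² = 53.6748.
Posterior: Inv-Gamma(8.9 + 12/2, 11.0 + 53.6748/2) = Inv-Gamma(14.90, 37.83740).
E[σ²|data] = β/(α−1) = 37.83740/13.90 = 2.7221.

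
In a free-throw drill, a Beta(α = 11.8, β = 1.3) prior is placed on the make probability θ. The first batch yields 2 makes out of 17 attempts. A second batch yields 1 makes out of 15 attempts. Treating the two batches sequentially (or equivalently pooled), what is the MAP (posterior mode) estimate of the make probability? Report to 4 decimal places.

The Beta prior is conjugate to a Binomial/Bernoulli likelihood; the update adds successes to α and failures to β.
After batch 1: Beta(11.8+2, 1.3+15) = Beta(13.8, 16.3).
After batch 2: Beta(13.8+1, 16.3+14) = Beta(14.8, 30.3).
Mode of Beta(a,b) for a,b>1 is (a−1)/(a+b−2) = 13.8/43.1 = 0.3202.

0.3202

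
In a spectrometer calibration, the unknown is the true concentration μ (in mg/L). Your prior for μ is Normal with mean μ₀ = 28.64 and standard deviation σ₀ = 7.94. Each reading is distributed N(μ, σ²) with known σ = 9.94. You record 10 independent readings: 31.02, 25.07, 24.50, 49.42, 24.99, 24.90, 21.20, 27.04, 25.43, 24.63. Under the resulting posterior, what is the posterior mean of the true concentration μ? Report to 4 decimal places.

27.9311

For Normal data with known variance σ², a Normal(μ₀, σ₀²) prior on μ is conjugate. Posterior precision = 1/σ₀² + n/σ²; posterior mean is the precision-weighted average of μ₀ and x̄.
Σxᵢ = 31.02 + 25.07 + 24.50 + 49.42 + 24.99 + 24.90 + 21.20 + 27.04 + 25.43 + 24.63 = 278.2, so n·x̄ = 278.2.
σ₀² = 7.94² = 63.0436, σ² = 9.94² = 98.8036; σ² + n·σ₀² = 98.8036 + 10·63.0436 = 729.2396.
Posterior mean = (μ₀/σ₀² + n·x̄/σ²)/(1/σ₀² + n/σ²) = (σ²·μ₀ + σ₀²·n·x̄)/(σ² + n·σ₀²) = (98.8036·28.64 + 63.0436·278.2)/729.2396 = 20368.464624/729.2396 = 27.9311.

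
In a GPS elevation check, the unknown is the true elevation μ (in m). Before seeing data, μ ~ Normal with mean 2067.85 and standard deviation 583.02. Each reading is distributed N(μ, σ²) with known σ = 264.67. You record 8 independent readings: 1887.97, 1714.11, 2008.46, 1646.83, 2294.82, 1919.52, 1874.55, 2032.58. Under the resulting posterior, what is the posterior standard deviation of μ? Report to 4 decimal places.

For Normal data with known variance σ², a Normal(μ₀, σ₀²) prior on μ is conjugate. Posterior precision = 1/σ₀² + n/σ²; posterior mean is the precision-weighted average of μ₀ and x̄.
σ₀² = 583.02² = 339912.3204, σ² = 264.67² = 70050.2089; σ² + n·σ₀² = 70050.2089 + 8·339912.3204 = 2789348.7721.
Posterior precision = 1/σ₀² + n/σ² = 1/339912.3204 + 8/70050.2089 = (σ² + n·σ₀²)/(σ₀²σ²) = 2789348.7721/(339912.3204·70050.2089); posterior variance σₙ² = σ₀²σ²/(σ² + n·σ₀²) = 339912.3204·70050.2089/2789348.7721 = 8536.375691.
Posterior SD = √σₙ² = √(339912.3204·70050.2089/2789348.7721) = 92.3925.

92.3925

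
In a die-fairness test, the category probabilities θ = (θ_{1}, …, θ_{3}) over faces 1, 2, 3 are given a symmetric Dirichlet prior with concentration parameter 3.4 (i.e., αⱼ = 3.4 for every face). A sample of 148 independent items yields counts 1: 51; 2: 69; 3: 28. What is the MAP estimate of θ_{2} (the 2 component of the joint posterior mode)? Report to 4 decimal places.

The Dirichlet prior is conjugate to the Multinomial likelihood: each posterior αⱼ = prior αⱼ + observed count nⱼ.
Posterior concentration: (54.4, 72.4, 31.4), total = 158.2.
Joint mode component: (α_{2}−1)/(Σα−K) = 71.4/155.2 = 0.4601.

0.4601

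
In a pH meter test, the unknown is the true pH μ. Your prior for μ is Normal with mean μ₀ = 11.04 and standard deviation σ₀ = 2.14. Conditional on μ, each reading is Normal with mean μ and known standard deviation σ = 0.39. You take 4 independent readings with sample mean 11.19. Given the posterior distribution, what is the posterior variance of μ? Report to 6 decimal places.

For Normal data with known variance σ², a Normal(μ₀, σ₀²) prior on μ is conjugate. Posterior precision = 1/σ₀² + n/σ²; posterior mean is the precision-weighted average of μ₀ and x̄.
σ₀² = 2.14² = 4.5796, σ² = 0.39² = 0.1521; σ² + n·σ₀² = 0.1521 + 4·4.5796 = 18.4705.
Posterior precision = 1/σ₀² + n/σ² = 1/4.5796 + 4/0.1521 = (σ² + n·σ₀²)/(σ₀²σ²) = 18.4705/(4.5796·0.1521); posterior variance σₙ² = σ₀²σ²/(σ² + n·σ₀²) = 4.5796·0.1521/18.4705 = 0.037712.

0.037712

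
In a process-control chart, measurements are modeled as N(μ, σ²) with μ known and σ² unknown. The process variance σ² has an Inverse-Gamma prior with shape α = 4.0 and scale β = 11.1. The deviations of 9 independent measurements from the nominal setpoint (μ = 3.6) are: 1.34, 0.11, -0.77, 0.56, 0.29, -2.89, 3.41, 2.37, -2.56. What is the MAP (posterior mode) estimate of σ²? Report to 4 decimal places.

With known mean μ and an Inverse-Gamma(α, β) prior on σ², the Normal likelihood is conjugate: posterior is Inv-Gamma(α + n/2, β + Σ(xᵢ−μ)²/2).
Σ(xᵢ−μ)² = (1.34)² + (0.11)² + (-0.77)² + (0.56)² + (0.29)² + (-2.89)² + (3.41)² + (2.37)² + (-2.56)² = 34.9490.
Posterior: Inv-Gamma(4.0 + 9/2, 11.1 + 34.9490/2) = Inv-Gamma(8.50, 28.57450).
Mode = β/(α+1) = 28.57450/9.50 = 3.0078.

3.0078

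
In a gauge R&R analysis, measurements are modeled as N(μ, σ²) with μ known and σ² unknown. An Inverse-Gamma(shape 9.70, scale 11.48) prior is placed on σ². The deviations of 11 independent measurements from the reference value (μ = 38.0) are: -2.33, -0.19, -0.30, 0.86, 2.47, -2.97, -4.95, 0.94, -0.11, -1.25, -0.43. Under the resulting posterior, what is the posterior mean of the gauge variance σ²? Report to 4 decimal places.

With known mean μ and an Inverse-Gamma(α, β) prior on σ², the Normal likelihood is conjugate: posterior is Inv-Gamma(α + n/2, β + Σ(xᵢ−μ)²/2).
Σ(xᵢ−μ)² = (-2.33)² + (-0.19)² + (-0.30)² + (0.86)² + (2.47)² + (-2.97)² + (-4.95)² + (0.94)² + (-0.11)² + (-1.25)² + (-0.43)² = 48.3620.
Posterior: Inv-Gamma(9.70 + 11/2, 11.48 + 48.3620/2) = Inv-Gamma(15.20, 35.66100).
E[σ²|data] = β/(α−1) = 35.66100/14.20 = 2.5113.

2.5113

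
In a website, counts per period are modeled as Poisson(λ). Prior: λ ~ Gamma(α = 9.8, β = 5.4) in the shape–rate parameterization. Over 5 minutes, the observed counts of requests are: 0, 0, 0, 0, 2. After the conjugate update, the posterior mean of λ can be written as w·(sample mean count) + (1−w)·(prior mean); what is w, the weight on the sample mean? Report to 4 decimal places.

With a Gamma(shape α, rate β) prior, the Poisson likelihood is conjugate: the posterior is Gamma(α + ΣXᵢ, β + n).
Posterior mean = (α₀+S)/(β₀+n) = [n/(β₀+n)]·(S/n) + [β₀/(β₀+n)]·(α₀/β₀), so only n and β₀ enter the weight.
Weight on data w = n/(β₀+n) = 5/(5.4+5) = 5/10.4 = 0.4808.

0.4808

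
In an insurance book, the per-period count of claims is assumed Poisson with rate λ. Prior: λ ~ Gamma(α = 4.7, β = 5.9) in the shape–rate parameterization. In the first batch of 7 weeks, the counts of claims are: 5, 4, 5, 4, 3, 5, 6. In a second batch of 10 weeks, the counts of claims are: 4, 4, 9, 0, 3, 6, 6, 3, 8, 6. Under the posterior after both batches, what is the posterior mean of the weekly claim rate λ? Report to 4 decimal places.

3.7424

With a Gamma(shape α, rate β) prior, the Poisson likelihood is conjugate: the posterior is Gamma(α + ΣXᵢ, β + n).
Batch 1: sum of counts S = 32 over n = 7 weeks.
After batch 1: Gamma(α+S, β+n) = Gamma(4.7+32, 5.9+7) = Gamma(36.7, 12.9).
Batch 2: sum of counts S = 49 over n = 10 weeks.
After batch 2: Gamma(α+S, β+n) = Gamma(36.7+49, 12.9+10) = Gamma(85.7, 22.9).
Posterior mean = α/β = 85.7/22.9 = 3.7424.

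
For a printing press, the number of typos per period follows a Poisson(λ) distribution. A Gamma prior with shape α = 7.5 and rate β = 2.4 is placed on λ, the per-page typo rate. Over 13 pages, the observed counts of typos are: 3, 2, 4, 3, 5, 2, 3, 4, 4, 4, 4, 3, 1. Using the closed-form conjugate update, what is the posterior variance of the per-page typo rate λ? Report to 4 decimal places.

0.2087

With a Gamma(shape α, rate β) prior, the Poisson likelihood is conjugate: the posterior is Gamma(α + ΣXᵢ, β + n).
Sum of counts S = 42 over n = 13 pages.
Posterior: Gamma(α+S, β+n) = Gamma(7.5+42, 2.4+13) = Gamma(49.5, 15.4).
Var = α/β² = 49.5/15.4² = 0.2087.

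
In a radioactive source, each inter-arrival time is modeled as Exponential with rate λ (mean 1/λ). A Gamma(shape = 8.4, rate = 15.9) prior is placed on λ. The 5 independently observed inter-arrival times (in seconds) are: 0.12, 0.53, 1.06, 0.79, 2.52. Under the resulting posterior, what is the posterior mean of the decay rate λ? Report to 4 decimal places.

With a Gamma(shape α, rate β) prior on the exponential rate λ, the posterior after n observations with total T = Σxᵢ is Gamma(α+n, β+T).
Sum of observations T = 5.02 seconds; n = 5.
Posterior: Gamma(8.4+5, 15.9+5.02) = Gamma(13.4, 20.92).
Posterior mean of λ = α/β = 13.4/20.92 = 0.6405.

0.6405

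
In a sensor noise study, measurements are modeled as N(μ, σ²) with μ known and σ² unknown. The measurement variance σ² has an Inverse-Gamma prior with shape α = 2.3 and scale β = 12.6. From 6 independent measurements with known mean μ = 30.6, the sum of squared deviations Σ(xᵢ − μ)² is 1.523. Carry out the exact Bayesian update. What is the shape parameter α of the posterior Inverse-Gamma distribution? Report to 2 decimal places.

5.30

With known mean μ and an Inverse-Gamma(α, β) prior on σ², the Normal likelihood is conjugate: posterior is Inv-Gamma(α + n/2, β + Σ(xᵢ−μ)²/2).
Posterior: Inv-Gamma(2.3 + 6/2, 12.6 + 1.523/2) = Inv-Gamma(5.30, 13.3615).
Posterior α = 5.30.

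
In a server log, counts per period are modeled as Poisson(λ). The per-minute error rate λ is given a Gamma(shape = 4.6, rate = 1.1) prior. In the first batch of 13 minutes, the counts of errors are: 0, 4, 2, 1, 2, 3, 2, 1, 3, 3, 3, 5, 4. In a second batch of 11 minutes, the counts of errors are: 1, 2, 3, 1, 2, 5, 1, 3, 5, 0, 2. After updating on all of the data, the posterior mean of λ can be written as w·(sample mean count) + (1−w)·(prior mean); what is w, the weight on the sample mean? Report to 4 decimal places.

With a Gamma(shape α, rate β) prior, the Poisson likelihood is conjugate: the posterior is Gamma(α + ΣXᵢ, β + n).
Total number of minutes: n = 13 + 11 = 24.
Posterior mean = (α₀+S)/(β₀+n) = [n/(β₀+n)]·(S/n) + [β₀/(β₀+n)]·(α₀/β₀), so only n and β₀ enter the weight.
Weight on data w = n/(β₀+n) = 24/(1.1+24) = 24/25.1 = 0.9562.

0.9562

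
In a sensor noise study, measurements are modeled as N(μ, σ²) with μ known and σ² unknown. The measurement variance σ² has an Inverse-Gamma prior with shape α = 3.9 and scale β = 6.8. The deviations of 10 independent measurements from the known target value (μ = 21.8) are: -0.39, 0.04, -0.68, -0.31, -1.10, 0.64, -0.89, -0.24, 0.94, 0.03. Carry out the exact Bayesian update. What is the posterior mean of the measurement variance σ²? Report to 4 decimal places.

1.1181

With known mean μ and an Inverse-Gamma(α, β) prior on σ², the Normal likelihood is conjugate: posterior is Inv-Gamma(α + n/2, β + Σ(xᵢ−μ)²/2).
Σ(xᵢ−μ)² = (-0.39)² + (0.04)² + (-0.68)² + (-0.31)² + (-1.10)² + (0.64)² + (-0.89)² + (-0.24)² + (0.94)² + (0.03)² = 4.0660.
Posterior: Inv-Gamma(3.9 + 10/2, 6.8 + 4.0660/2) = Inv-Gamma(8.90, 8.83300).
E[σ²|data] = β/(α−1) = 8.83300/7.90 = 1.1181.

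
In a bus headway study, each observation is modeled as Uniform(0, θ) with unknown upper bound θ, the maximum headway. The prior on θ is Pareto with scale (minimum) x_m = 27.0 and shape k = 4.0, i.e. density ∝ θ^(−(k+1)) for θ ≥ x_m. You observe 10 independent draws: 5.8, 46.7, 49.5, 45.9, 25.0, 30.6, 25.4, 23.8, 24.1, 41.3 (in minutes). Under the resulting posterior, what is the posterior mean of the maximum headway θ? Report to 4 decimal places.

53.3077

A Pareto(scale x_m, shape k) prior on the upper bound θ of Uniform(0, θ) is conjugate: posterior is Pareto(max(x_m, max xᵢ), k + n).
Sample maximum = 49.5; prior scale x_m = 27.0 → posterior scale = max = 49.5.
Posterior shape = 4.0 + 10 = 14.0.
E[θ|data] = k·x_m/(k−1) = 14.0·49.5/13.0 = 53.3077.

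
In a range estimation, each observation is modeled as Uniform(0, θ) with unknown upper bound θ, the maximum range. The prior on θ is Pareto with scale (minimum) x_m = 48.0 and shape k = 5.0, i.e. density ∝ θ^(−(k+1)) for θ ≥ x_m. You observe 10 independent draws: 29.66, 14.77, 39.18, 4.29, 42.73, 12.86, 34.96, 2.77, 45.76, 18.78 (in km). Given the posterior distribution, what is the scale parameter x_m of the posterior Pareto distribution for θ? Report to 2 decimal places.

A Pareto(scale x_m, shape k) prior on the upper bound θ of Uniform(0, θ) is conjugate: posterior is Pareto(max(x_m, max xᵢ), k + n).
Sample maximum = 45.76; prior scale x_m = 48.0 → posterior scale = max = 48.00.
Posterior shape = 5.0 + 10 = 15.0.
Posterior scale x_m = 48.00.

48.00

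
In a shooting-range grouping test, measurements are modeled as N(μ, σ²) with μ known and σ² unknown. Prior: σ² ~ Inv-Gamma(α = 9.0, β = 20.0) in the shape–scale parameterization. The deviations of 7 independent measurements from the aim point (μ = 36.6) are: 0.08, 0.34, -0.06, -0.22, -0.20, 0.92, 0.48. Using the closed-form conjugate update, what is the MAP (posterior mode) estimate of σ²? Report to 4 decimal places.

With known mean μ and an Inverse-Gamma(α, β) prior on σ², the Normal likelihood is conjugate: posterior is Inv-Gamma(α + n/2, β + Σ(xᵢ−μ)²/2).
Σ(xᵢ−μ)² = (0.08)² + (0.34)² + (-0.06)² + (-0.22)² + (-0.20)² + (0.92)² + (0.48)² = 1.2908.
Posterior: Inv-Gamma(9.0 + 7/2, 20.0 + 1.2908/2) = Inv-Gamma(12.50, 20.64540).
Mode = β/(α+1) = 20.64540/13.50 = 1.5293.

1.5293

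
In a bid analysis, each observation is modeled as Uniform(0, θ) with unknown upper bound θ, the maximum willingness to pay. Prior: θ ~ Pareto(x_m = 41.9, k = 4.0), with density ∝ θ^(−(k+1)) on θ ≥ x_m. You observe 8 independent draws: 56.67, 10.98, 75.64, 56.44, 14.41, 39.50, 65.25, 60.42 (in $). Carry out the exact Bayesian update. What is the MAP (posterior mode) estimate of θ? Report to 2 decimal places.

A Pareto(scale x_m, shape k) prior on the upper bound θ of Uniform(0, θ) is conjugate: posterior is Pareto(max(x_m, max xᵢ), k + n).
Sample maximum = 75.64; prior scale x_m = 41.9 → posterior scale = max = 75.64.
Posterior shape = 4.0 + 8 = 12.0.
The Pareto density is decreasing on [x_m, ∞), so the mode is x_m = 75.64.

75.64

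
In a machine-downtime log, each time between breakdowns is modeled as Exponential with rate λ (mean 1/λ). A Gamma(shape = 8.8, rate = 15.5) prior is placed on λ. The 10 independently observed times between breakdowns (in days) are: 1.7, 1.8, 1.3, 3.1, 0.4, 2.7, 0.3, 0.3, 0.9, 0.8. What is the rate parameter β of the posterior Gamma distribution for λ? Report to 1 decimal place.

28.8

With a Gamma(shape α, rate β) prior on the exponential rate λ, the posterior after n observations with total T = Σxᵢ is Gamma(α+n, β+T).
Sum of observations T = 13.3 days; n = 10.
Posterior: Gamma(8.8+10, 15.5+13.3) = Gamma(18.8, 28.8).
Posterior β = 28.8.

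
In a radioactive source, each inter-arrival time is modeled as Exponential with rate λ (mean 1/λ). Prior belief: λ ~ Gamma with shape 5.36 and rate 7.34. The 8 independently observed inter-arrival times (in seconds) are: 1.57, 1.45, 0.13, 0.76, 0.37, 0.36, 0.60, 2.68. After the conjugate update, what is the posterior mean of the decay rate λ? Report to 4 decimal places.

With a Gamma(shape α, rate β) prior on the exponential rate λ, the posterior after n observations with total T = Σxᵢ is Gamma(α+n, β+T).
Sum of observations T = 7.92 seconds; n = 8.
Posterior: Gamma(5.36+8, 7.34+7.92) = Gamma(13.36, 15.26).
Posterior mean of λ = α/β = 13.36/15.26 = 0.8755.

0.8755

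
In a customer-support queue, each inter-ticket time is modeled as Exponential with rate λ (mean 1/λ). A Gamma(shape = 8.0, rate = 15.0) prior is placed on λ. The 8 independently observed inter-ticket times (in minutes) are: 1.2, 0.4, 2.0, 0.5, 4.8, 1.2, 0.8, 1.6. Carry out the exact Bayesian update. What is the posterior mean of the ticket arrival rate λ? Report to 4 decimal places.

0.5818

With a Gamma(shape α, rate β) prior on the exponential rate λ, the posterior after n observations with total T = Σxᵢ is Gamma(α+n, β+T).
Sum of observations T = 12.5 minutes; n = 8.
Posterior: Gamma(8.0+8, 15.0+12.5) = Gamma(16.0, 27.5).
Posterior mean of λ = α/β = 16.0/27.5 = 0.5818.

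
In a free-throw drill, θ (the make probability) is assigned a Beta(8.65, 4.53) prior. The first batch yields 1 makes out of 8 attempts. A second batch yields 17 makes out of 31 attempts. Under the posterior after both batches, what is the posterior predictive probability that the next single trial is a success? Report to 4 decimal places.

0.5107

The Beta prior is conjugate to a Binomial/Bernoulli likelihood; the update adds successes to α and failures to β.
After batch 1: Beta(8.65+1, 4.53+7) = Beta(9.65, 11.53).
After batch 2: Beta(9.65+17, 11.53+14) = Beta(26.65, 25.53).
For a single future Bernoulli trial, P(success | data) = α/(α+β) = 0.5107.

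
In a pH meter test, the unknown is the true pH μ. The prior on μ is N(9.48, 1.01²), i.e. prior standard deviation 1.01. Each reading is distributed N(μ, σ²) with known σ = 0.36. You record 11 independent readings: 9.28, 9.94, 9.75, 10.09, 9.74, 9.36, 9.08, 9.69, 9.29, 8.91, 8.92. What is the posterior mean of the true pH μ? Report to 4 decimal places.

9.4593

For Normal data with known variance σ², a Normal(μ₀, σ₀²) prior on μ is conjugate. Posterior precision = 1/σ₀² + n/σ²; posterior mean is the precision-weighted average of μ₀ and x̄.
Σxᵢ = 9.28 + 9.94 + 9.75 + 10.09 + 9.74 + 9.36 + 9.08 + 9.69 + 9.29 + 8.91 + 8.92 = 104.05, so n·x̄ = 104.05.
σ₀² = 1.01² = 1.0201, σ² = 0.36² = 0.1296; σ² + n·σ₀² = 0.1296 + 11·1.0201 = 11.3507.
Posterior mean = (μ₀/σ₀² + n·x̄/σ²)/(1/σ₀² + n/σ²) = (σ²·μ₀ + σ₀²·n·x̄)/(σ² + n·σ₀²) = (0.1296·9.48 + 1.0201·104.05)/11.3507 = 107.370013/11.3507 = 9.4593.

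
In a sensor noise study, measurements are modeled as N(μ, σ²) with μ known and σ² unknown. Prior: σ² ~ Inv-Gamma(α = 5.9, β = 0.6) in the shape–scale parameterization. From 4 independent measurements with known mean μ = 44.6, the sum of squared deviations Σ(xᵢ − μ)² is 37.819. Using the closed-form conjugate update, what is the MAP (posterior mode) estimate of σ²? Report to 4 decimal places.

With known mean μ and an Inverse-Gamma(α, β) prior on σ², the Normal likelihood is conjugate: posterior is Inv-Gamma(α + n/2, β + Σ(xᵢ−μ)²/2).
Posterior: Inv-Gamma(5.9 + 4/2, 0.6 + 37.819/2) = Inv-Gamma(7.90, 19.5095).
Mode = β/(α+1) = 19.5095/8.90 = 2.1921.

2.1921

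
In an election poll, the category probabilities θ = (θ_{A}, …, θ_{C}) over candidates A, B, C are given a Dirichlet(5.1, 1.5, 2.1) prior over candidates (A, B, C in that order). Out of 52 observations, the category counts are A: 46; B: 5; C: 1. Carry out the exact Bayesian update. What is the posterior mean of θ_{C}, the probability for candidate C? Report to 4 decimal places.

The Dirichlet prior is conjugate to the Multinomial likelihood: each posterior αⱼ = prior αⱼ + observed count nⱼ.
Posterior concentration: (51.1, 6.5, 3.1), total = 60.7.
E[θ_{C}|data] = α_{C}/Σα = 3.1/60.7 = 0.0511.

0.0511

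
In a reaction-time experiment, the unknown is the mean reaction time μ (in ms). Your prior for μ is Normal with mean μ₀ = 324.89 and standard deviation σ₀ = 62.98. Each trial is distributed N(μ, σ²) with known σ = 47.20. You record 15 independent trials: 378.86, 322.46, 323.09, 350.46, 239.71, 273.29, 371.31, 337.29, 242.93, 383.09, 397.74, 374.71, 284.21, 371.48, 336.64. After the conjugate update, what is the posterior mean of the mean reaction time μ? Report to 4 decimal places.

332.2106

For Normal data with known variance σ², a Normal(μ₀, σ₀²) prior on μ is conjugate. Posterior precision = 1/σ₀² + n/σ²; posterior mean is the precision-weighted average of μ₀ and x̄.
Σxᵢ = 378.86 + 322.46 + 323.09 + 350.46 + 239.71 + 273.29 + 371.31 + 337.29 + 242.93 + 383.09 + 397.74 + 374.71 + 284.21 + 371.48 + 336.64 = 4987.27, so n·x̄ = 4987.27.
σ₀² = 62.98² = 3966.4804, σ² = 47.20² = 2227.84; σ² + n·σ₀² = 2227.84 + 15·3966.4804 = 61725.046.
Posterior mean = (μ₀/σ₀² + n·x̄/σ²)/(1/σ₀² + n/σ²) = (σ²·μ₀ + σ₀²·n·x̄)/(σ² + n·σ₀²) = (2227.84·324.89 + 3966.4804·4987.27)/61725.046 = 20505711.642108/61725.046 = 332.2106.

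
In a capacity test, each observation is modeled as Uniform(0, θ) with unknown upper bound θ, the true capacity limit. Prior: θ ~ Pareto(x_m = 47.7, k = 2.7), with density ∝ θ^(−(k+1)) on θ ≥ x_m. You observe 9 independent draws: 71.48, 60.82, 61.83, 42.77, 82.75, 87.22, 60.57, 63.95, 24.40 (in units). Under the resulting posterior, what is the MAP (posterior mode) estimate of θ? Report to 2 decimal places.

87.22

A Pareto(scale x_m, shape k) prior on the upper bound θ of Uniform(0, θ) is conjugate: posterior is Pareto(max(x_m, max xᵢ), k + n).
Sample maximum = 87.22; prior scale x_m = 47.7 → posterior scale = max = 87.22.
Posterior shape = 2.7 + 9 = 11.7.
The Pareto density is decreasing on [x_m, ∞), so the mode is x_m = 87.22.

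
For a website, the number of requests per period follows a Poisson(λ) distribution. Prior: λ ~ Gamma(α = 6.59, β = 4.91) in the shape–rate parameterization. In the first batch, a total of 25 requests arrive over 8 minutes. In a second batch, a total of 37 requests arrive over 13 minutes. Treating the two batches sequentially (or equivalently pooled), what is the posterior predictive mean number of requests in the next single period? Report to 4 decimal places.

With a Gamma(shape α, rate β) prior, the Poisson likelihood is conjugate: the posterior is Gamma(α + ΣXᵢ, β + n).
After batch 1: Gamma(α+S, β+n) = Gamma(6.59+25, 4.91+8) = Gamma(31.59, 12.91).
After batch 2: Gamma(α+S, β+n) = Gamma(31.59+37, 12.91+13) = Gamma(68.59, 25.91).
The predictive distribution for one future period is NegBinom with mean α/β = 2.6472.

2.6472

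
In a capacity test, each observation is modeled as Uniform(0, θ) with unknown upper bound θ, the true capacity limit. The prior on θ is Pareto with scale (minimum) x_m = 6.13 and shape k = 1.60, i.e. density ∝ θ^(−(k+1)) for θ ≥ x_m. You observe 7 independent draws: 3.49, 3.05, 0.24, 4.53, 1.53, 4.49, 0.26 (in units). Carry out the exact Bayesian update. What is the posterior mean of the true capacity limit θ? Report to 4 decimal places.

A Pareto(scale x_m, shape k) prior on the upper bound θ of Uniform(0, θ) is conjugate: posterior is Pareto(max(x_m, max xᵢ), k + n).
Sample maximum = 4.53; prior scale x_m = 6.13 → posterior scale = max = 6.13.
Posterior shape = 1.60 + 7 = 8.60.
E[θ|data] = k·x_m/(k−1) = 8.60·6.13/7.60 = 6.9366.

6.9366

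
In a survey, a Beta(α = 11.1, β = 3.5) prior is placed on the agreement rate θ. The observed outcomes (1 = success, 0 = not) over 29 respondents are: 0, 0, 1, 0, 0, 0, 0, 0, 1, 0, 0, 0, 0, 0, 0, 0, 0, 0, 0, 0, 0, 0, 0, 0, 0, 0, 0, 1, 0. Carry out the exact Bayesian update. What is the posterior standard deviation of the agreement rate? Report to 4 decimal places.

0.0700

The Beta prior is conjugate to a Binomial/Bernoulli likelihood; the update adds successes to α and failures to β.
Posterior: Beta(α+k, β+n−k) = Beta(11.1+3, 3.5+26) = Beta(14.1, 29.5).
Var = αβ/((α+β)²(α+β+1)) = 14.1·29.5/(43.6²·44.6) = 0.00490606; SD = √0.00490606 = 0.0700.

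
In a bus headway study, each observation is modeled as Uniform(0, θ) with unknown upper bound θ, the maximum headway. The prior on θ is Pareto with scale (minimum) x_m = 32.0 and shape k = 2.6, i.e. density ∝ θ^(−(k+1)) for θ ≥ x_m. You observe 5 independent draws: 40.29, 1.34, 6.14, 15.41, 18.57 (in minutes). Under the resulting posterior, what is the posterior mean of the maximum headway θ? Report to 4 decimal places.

A Pareto(scale x_m, shape k) prior on the upper bound θ of Uniform(0, θ) is conjugate: posterior is Pareto(max(x_m, max xᵢ), k + n).
Sample maximum = 40.29; prior scale x_m = 32.0 → posterior scale = max = 40.29.
Posterior shape = 2.6 + 5 = 7.6.
E[θ|data] = k·x_m/(k−1) = 7.6·40.29/6.6 = 46.3945.

46.3945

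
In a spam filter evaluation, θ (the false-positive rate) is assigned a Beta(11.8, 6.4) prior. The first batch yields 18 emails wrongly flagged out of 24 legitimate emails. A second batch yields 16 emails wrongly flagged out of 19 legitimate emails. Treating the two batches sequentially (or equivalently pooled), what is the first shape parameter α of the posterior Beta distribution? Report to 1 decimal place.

The Beta prior is conjugate to a Binomial/Bernoulli likelihood; the update adds successes to α and failures to β.
After batch 1: Beta(11.8+18, 6.4+6) = Beta(29.8, 12.4).
After batch 2: Beta(29.8+16, 12.4+3) = Beta(45.8, 15.4).
Posterior α = 45.8.

45.8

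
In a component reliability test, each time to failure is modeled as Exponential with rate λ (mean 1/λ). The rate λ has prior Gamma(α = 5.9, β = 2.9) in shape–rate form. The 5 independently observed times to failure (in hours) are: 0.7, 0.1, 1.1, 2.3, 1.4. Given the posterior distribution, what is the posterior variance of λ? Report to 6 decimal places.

0.150865

With a Gamma(shape α, rate β) prior on the exponential rate λ, the posterior after n observations with total T = Σxᵢ is Gamma(α+n, β+T).
Sum of observations T = 5.6 hours; n = 5.
Posterior: Gamma(5.9+5, 2.9+5.6) = Gamma(10.9, 8.5).
Var = α/β² = 0.150865.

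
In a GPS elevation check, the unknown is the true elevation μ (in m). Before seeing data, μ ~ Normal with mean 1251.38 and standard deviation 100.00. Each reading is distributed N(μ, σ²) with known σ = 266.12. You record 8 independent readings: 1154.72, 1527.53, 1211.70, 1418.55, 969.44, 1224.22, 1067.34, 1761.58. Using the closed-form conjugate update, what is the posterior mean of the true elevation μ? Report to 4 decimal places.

For Normal data with known variance σ², a Normal(μ₀, σ₀²) prior on μ is conjugate. Posterior precision = 1/σ₀² + n/σ²; posterior mean is the precision-weighted average of μ₀ and x̄.
Σxᵢ = 1154.72 + 1527.53 + 1211.70 + 1418.55 + 969.44 + 1224.22 + 1067.34 + 1761.58 = 10335.08, so n·x̄ = 10335.08.
σ₀² = 100.00² = 10000, σ² = 266.12² = 70819.8544; σ² + n·σ₀² = 70819.8544 + 8·10000 = 150819.8544.
Posterior mean = (μ₀/σ₀² + n·x̄/σ²)/(1/σ₀² + n/σ²) = (σ²·μ₀ + σ₀²·n·x̄)/(σ² + n·σ₀²) = (70819.8544·1251.38 + 10000·10335.08)/150819.8544 = 191973349.399072/150819.8544 = 1272.8652.

1272.8652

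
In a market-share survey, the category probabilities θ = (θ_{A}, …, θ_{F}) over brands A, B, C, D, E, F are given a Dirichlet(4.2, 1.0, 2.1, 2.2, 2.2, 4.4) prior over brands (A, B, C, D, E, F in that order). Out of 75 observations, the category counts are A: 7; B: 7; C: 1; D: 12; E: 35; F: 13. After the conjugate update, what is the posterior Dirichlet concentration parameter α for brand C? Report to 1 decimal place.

3.1

The Dirichlet prior is conjugate to the Multinomial likelihood: each posterior αⱼ = prior αⱼ + observed count nⱼ.
Posterior concentration: (11.2, 8.0, 3.1, 14.2, 37.2, 17.4), total = 91.1.
α_{C} = 2.1 + 1 = 3.1.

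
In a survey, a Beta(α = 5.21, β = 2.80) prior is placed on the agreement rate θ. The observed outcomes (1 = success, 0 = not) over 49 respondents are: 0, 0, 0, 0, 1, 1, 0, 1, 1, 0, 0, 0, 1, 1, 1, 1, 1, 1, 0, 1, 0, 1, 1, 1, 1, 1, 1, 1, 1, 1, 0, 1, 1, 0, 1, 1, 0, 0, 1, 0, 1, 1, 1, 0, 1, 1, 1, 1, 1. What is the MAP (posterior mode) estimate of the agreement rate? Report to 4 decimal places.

The Beta prior is conjugate to a Binomial/Bernoulli likelihood; the update adds successes to α and failures to β.
Posterior: Beta(α+k, β+n−k) = Beta(5.21+33, 2.80+16) = Beta(38.21, 18.80).
Mode of Beta(a,b) for a,b>1 is (a−1)/(a+b−2) = 37.21/55.01 = 0.6764.

0.6764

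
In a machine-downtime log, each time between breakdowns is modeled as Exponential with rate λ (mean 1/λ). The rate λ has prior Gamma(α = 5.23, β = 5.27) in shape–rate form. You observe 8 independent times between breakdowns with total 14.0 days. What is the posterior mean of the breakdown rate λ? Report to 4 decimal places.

0.6866

With a Gamma(shape α, rate β) prior on the exponential rate λ, the posterior after n observations with total T = Σxᵢ is Gamma(α+n, β+T).
Posterior: Gamma(5.23+8, 5.27+14.0) = Gamma(13.23, 19.27).
Posterior mean of λ = α/β = 13.23/19.27 = 0.6866.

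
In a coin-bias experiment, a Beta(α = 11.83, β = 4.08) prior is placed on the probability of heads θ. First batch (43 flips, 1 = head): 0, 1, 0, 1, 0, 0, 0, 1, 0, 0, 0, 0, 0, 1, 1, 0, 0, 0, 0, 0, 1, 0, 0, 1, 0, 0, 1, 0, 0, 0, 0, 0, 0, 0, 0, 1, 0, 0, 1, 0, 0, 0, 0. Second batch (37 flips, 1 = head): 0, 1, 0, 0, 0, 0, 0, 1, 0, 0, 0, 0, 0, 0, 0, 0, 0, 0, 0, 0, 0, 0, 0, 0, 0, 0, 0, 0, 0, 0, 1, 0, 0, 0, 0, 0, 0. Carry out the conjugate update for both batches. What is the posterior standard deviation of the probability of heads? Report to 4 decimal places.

0.0445

The Beta prior is conjugate to a Binomial/Bernoulli likelihood; the update adds successes to α and failures to β.
After batch 1: Beta(11.83+10, 4.08+33) = Beta(21.83, 37.08).
After batch 2: Beta(21.83+3, 37.08+34) = Beta(24.83, 71.08).
Var = αβ/((α+β)²(α+β+1)) = 24.83·71.08/(95.91²·96.91) = 0.00197983; SD = √0.00197983 = 0.0445.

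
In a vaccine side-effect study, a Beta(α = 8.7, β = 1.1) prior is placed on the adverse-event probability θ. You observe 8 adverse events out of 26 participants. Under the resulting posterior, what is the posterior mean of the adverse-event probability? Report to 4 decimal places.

The Beta prior is conjugate to a Binomial/Bernoulli likelihood; the update adds successes to α and failures to β.
Posterior: Beta(α+k, β+n−k) = Beta(8.7+8, 1.1+18) = Beta(16.7, 19.1).
Posterior mean = α/(α+β) = 16.7/35.8 = 0.4665.

0.4665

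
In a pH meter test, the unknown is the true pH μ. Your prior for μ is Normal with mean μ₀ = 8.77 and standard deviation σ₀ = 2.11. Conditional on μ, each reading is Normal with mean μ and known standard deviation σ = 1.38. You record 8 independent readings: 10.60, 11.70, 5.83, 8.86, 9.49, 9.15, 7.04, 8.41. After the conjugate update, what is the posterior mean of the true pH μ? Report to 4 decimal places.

8.8792

For Normal data with known variance σ², a Normal(μ₀, σ₀²) prior on μ is conjugate. Posterior precision = 1/σ₀² + n/σ²; posterior mean is the precision-weighted average of μ₀ and x̄.
Σxᵢ = 10.60 + 11.70 + 5.83 + 8.86 + 9.49 + 9.15 + 7.04 + 8.41 = 71.08, so n·x̄ = 71.08.
σ₀² = 2.11² = 4.4521, σ² = 1.38² = 1.9044; σ² + n·σ₀² = 1.9044 + 8·4.4521 = 37.5212.
Posterior mean = (μ₀/σ₀² + n·x̄/σ²)/(1/σ₀² + n/σ²) = (σ²·μ₀ + σ₀²·n·x̄)/(σ² + n·σ₀²) = (1.9044·8.77 + 4.4521·71.08)/37.5212 = 333.156856/37.5212 = 8.8792.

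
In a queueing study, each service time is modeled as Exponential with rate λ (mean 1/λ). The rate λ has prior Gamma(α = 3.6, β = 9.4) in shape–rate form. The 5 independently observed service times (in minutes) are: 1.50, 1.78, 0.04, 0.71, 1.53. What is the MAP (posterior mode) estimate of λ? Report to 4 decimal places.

With a Gamma(shape α, rate β) prior on the exponential rate λ, the posterior after n observations with total T = Σxᵢ is Gamma(α+n, β+T).
Sum of observations T = 5.56 minutes; n = 5.
Posterior: Gamma(3.6+5, 9.4+5.56) = Gamma(8.6, 14.96).
Mode = (α−1)/β = 0.5080.

0.5080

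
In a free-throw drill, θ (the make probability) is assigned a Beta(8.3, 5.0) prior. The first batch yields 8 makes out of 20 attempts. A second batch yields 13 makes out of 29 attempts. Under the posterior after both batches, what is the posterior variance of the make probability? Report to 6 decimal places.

The Beta prior is conjugate to a Binomial/Bernoulli likelihood; the update adds successes to α and failures to β.
After batch 1: Beta(8.3+8, 5.0+12) = Beta(16.3, 17.0).
After batch 2: Beta(16.3+13, 17.0+16) = Beta(29.3, 33.0).
Var = αβ/((α+β)²(α+β+1)) = 29.3·33.0/(62.3²·63.3) = 0.003936.

0.003936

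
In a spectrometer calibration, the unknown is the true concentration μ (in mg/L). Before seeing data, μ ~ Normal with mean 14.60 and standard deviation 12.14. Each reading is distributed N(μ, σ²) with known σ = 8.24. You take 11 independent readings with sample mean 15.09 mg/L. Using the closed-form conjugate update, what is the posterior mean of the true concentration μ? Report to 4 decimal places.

15.0703

For Normal data with known variance σ², a Normal(μ₀, σ₀²) prior on μ is conjugate. Posterior precision = 1/σ₀² + n/σ²; posterior mean is the precision-weighted average of μ₀ and x̄.
n·x̄ = 11·15.09 = 165.99.
σ₀² = 12.14² = 147.3796, σ² = 8.24² = 67.8976; σ² + n·σ₀² = 67.8976 + 11·147.3796 = 1689.0732.
Posterior mean = (μ₀/σ₀² + n·x̄/σ²)/(1/σ₀² + n/σ²) = (σ²·μ₀ + σ₀²·n·x̄)/(σ² + n·σ₀²) = (67.8976·14.60 + 147.3796·165.99)/1689.0732 = 25454.844764/1689.0732 = 15.0703.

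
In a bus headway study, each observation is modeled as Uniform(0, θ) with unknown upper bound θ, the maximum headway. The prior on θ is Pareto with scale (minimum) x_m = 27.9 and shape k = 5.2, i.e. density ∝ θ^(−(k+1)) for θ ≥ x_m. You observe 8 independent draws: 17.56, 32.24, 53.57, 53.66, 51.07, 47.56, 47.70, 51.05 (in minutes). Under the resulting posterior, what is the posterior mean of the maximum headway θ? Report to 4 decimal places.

A Pareto(scale x_m, shape k) prior on the upper bound θ of Uniform(0, θ) is conjugate: posterior is Pareto(max(x_m, max xᵢ), k + n).
Sample maximum = 53.66; prior scale x_m = 27.9 → posterior scale = max = 53.66.
Posterior shape = 5.2 + 8 = 13.2.
E[θ|data] = k·x_m/(k−1) = 13.2·53.66/12.2 = 58.0584.

58.0584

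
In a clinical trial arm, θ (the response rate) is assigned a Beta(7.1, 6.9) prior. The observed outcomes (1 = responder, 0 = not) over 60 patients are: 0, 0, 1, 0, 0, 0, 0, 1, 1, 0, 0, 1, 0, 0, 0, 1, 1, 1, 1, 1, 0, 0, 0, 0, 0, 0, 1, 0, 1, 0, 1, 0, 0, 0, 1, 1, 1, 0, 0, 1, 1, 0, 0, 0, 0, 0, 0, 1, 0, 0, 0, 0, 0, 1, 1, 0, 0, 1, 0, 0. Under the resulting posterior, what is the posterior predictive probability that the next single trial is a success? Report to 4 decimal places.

0.3797

The Beta prior is conjugate to a Binomial/Bernoulli likelihood; the update adds successes to α and failures to β.
Posterior: Beta(α+k, β+n−k) = Beta(7.1+21, 6.9+39) = Beta(28.1, 45.9).
For a single future Bernoulli trial, P(success | data) = α/(α+β) = 0.3797.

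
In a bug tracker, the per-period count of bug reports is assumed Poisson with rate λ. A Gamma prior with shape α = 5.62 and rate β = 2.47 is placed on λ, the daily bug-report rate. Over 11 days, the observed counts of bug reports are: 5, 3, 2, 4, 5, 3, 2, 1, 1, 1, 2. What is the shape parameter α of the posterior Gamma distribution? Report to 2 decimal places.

With a Gamma(shape α, rate β) prior, the Poisson likelihood is conjugate: the posterior is Gamma(α + ΣXᵢ, β + n).
Sum of counts S = 29 over n = 11 days.
Posterior: Gamma(α+S, β+n) = Gamma(5.62+29, 2.47+11) = Gamma(34.62, 13.47).
Posterior α = 34.62.

34.62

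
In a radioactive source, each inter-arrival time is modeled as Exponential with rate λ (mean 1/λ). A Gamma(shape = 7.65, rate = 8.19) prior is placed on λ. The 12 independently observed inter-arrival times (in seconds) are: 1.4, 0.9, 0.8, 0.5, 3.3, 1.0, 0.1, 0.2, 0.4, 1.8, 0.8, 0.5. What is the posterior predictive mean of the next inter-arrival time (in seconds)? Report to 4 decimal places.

1.0665

With a Gamma(shape α, rate β) prior on the exponential rate λ, the posterior after n observations with total T = Σxᵢ is Gamma(α+n, β+T).
Sum of observations T = 11.7 seconds; n = 12.
Posterior: Gamma(7.65+12, 8.19+11.7) = Gamma(19.65, 19.89).
The predictive distribution for the next observation is Lomax; its mean is β/(α−1) = 19.89/18.65 = 1.0665.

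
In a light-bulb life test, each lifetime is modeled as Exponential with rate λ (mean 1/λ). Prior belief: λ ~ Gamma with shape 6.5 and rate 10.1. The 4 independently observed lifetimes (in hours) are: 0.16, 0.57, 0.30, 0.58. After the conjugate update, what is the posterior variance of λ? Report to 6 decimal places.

0.076573

With a Gamma(shape α, rate β) prior on the exponential rate λ, the posterior after n observations with total T = Σxᵢ is Gamma(α+n, β+T).
Sum of observations T = 1.61 hours; n = 4.
Posterior: Gamma(6.5+4, 10.1+1.61) = Gamma(10.5, 11.71).
Var = α/β² = 0.076573.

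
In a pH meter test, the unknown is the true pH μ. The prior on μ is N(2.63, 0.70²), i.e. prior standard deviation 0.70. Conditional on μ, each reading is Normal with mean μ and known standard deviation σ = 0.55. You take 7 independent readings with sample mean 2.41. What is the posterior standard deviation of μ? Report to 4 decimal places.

For Normal data with known variance σ², a Normal(μ₀, σ₀²) prior on μ is conjugate. Posterior precision = 1/σ₀² + n/σ²; posterior mean is the precision-weighted average of μ₀ and x̄.
σ₀² = 0.70² = 0.49, σ² = 0.55² = 0.3025; σ² + n·σ₀² = 0.3025 + 7·0.49 = 3.7325.
Posterior precision = 1/σ₀² + n/σ² = 1/0.49 + 7/0.3025 = (σ² + n·σ₀²)/(σ₀²σ²) = 3.7325/(0.49·0.3025); posterior variance σₙ² = σ₀²σ²/(σ² + n·σ₀²) = 0.49·0.3025/3.7325 = 0.039712.
Posterior SD = √σₙ² = √(0.49·0.3025/3.7325) = 0.1993.

0.1993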